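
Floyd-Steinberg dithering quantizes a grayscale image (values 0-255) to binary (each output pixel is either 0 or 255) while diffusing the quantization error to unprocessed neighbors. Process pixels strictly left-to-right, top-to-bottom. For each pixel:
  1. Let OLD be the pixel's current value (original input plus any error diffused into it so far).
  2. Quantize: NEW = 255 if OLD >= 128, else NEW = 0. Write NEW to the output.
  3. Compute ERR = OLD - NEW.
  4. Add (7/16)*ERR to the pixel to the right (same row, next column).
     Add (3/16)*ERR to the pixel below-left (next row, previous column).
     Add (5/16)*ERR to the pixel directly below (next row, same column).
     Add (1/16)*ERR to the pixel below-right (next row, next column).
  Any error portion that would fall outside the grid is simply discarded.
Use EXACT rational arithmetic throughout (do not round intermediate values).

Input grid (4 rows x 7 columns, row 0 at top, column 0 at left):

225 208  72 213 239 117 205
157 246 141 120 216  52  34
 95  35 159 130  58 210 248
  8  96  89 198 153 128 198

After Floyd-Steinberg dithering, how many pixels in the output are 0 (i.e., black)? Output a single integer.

(0,0): OLD=225 → NEW=255, ERR=-30
(0,1): OLD=1559/8 → NEW=255, ERR=-481/8
(0,2): OLD=5849/128 → NEW=0, ERR=5849/128
(0,3): OLD=477167/2048 → NEW=255, ERR=-45073/2048
(0,4): OLD=7516041/32768 → NEW=255, ERR=-839799/32768
(0,5): OLD=55463103/524288 → NEW=0, ERR=55463103/524288
(0,6): OLD=2107906361/8388608 → NEW=255, ERR=-31188679/8388608
(1,0): OLD=17453/128 → NEW=255, ERR=-15187/128
(1,1): OLD=186363/1024 → NEW=255, ERR=-74757/1024
(1,2): OLD=3783255/32768 → NEW=0, ERR=3783255/32768
(1,3): OLD=21192363/131072 → NEW=255, ERR=-12230997/131072
(1,4): OLD=1557138113/8388608 → NEW=255, ERR=-581956927/8388608
(1,5): OLD=3517058513/67108864 → NEW=0, ERR=3517058513/67108864
(1,6): OLD=66978361631/1073741824 → NEW=0, ERR=66978361631/1073741824
(2,0): OLD=724729/16384 → NEW=0, ERR=724729/16384
(2,1): OLD=23997059/524288 → NEW=0, ERR=23997059/524288
(2,2): OLD=1619380937/8388608 → NEW=255, ERR=-519714103/8388608
(2,3): OLD=4559514689/67108864 → NEW=0, ERR=4559514689/67108864
(2,4): OLD=37602128305/536870912 → NEW=0, ERR=37602128305/536870912
(2,5): OLD=4542011604187/17179869184 → NEW=255, ERR=161144962267/17179869184
(2,6): OLD=75556371567789/274877906944 → NEW=255, ERR=5462505297069/274877906944
(3,0): OLD=255056681/8388608 → NEW=0, ERR=255056681/8388608
(3,1): OLD=7700991157/67108864 → NEW=0, ERR=7700991157/67108864
(3,2): OLD=72715781967/536870912 → NEW=255, ERR=-64186300593/536870912
(3,3): OLD=378357053737/2147483648 → NEW=255, ERR=-169251276503/2147483648
(3,4): OLD=40245259454249/274877906944 → NEW=255, ERR=-29848606816471/274877906944
(3,5): OLD=201270554135371/2199023255552 → NEW=0, ERR=201270554135371/2199023255552
(3,6): OLD=8614526319589269/35184372088832 → NEW=255, ERR=-357488563062891/35184372088832
Output grid:
  Row 0: ##.##.#  (2 black, running=2)
  Row 1: ##.##..  (3 black, running=5)
  Row 2: ..#..##  (4 black, running=9)
  Row 3: ..###.#  (3 black, running=12)

Answer: 12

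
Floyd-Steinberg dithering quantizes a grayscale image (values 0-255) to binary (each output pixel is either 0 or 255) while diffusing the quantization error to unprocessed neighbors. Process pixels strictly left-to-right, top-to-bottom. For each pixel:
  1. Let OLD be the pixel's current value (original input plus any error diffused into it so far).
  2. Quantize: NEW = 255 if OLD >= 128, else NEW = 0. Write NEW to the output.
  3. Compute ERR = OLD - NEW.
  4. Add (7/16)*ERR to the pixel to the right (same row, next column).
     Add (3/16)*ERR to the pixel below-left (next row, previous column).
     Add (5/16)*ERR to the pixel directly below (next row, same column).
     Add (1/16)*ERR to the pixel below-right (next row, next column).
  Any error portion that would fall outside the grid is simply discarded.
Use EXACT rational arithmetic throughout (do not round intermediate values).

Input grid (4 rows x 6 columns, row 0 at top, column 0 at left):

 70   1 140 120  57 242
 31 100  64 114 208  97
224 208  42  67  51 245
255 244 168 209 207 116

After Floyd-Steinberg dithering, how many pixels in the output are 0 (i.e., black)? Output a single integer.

Answer: 11

Derivation:
(0,0): OLD=70 → NEW=0, ERR=70
(0,1): OLD=253/8 → NEW=0, ERR=253/8
(0,2): OLD=19691/128 → NEW=255, ERR=-12949/128
(0,3): OLD=155117/2048 → NEW=0, ERR=155117/2048
(0,4): OLD=2953595/32768 → NEW=0, ERR=2953595/32768
(0,5): OLD=147552861/524288 → NEW=255, ERR=13859421/524288
(1,0): OLD=7527/128 → NEW=0, ERR=7527/128
(1,1): OLD=123921/1024 → NEW=0, ERR=123921/1024
(1,2): OLD=3326245/32768 → NEW=0, ERR=3326245/32768
(1,3): OLD=25251937/131072 → NEW=255, ERR=-8171423/131072
(1,4): OLD=1833606435/8388608 → NEW=255, ERR=-305488605/8388608
(1,5): OLD=12745573381/134217728 → NEW=0, ERR=12745573381/134217728
(2,0): OLD=4342859/16384 → NEW=255, ERR=164939/16384
(2,1): OLD=143094057/524288 → NEW=255, ERR=9400617/524288
(2,2): OLD=649615931/8388608 → NEW=0, ERR=649615931/8388608
(2,3): OLD=5430048419/67108864 → NEW=0, ERR=5430048419/67108864
(2,4): OLD=190972438505/2147483648 → NEW=0, ERR=190972438505/2147483648
(2,5): OLD=10696383757295/34359738368 → NEW=255, ERR=1934650473455/34359738368
(3,0): OLD=2193687131/8388608 → NEW=255, ERR=54592091/8388608
(3,1): OLD=17958308095/67108864 → NEW=255, ERR=845547775/67108864
(3,2): OLD=114892761165/536870912 → NEW=255, ERR=-22009321395/536870912
(3,3): OLD=8172951060743/34359738368 → NEW=255, ERR=-588782223097/34359738368
(3,4): OLD=66769954602215/274877906944 → NEW=255, ERR=-3323911668505/274877906944
(3,5): OLD=588736504675369/4398046511104 → NEW=255, ERR=-532765355656151/4398046511104
Output grid:
  Row 0: ..#..#  (4 black, running=4)
  Row 1: ...##.  (4 black, running=8)
  Row 2: ##...#  (3 black, running=11)
  Row 3: ######  (0 black, running=11)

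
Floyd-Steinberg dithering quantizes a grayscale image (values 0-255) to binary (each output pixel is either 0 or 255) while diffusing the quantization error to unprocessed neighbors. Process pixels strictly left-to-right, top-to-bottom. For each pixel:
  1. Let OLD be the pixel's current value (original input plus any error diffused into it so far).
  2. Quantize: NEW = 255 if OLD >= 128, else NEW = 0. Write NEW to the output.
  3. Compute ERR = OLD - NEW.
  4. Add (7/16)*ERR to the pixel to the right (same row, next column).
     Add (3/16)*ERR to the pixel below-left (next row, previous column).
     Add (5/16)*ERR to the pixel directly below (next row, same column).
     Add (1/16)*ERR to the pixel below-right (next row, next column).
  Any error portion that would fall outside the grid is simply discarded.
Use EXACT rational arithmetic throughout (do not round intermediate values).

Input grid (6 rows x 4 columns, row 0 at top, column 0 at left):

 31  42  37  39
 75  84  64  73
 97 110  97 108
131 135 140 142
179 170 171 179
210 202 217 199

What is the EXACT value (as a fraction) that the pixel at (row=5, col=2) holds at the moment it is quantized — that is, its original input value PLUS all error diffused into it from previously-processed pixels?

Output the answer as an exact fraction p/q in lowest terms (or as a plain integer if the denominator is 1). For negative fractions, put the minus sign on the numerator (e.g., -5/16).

Answer: 1684361101548321/8796093022208

Derivation:
(0,0): OLD=31 → NEW=0, ERR=31
(0,1): OLD=889/16 → NEW=0, ERR=889/16
(0,2): OLD=15695/256 → NEW=0, ERR=15695/256
(0,3): OLD=269609/4096 → NEW=0, ERR=269609/4096
(1,0): OLD=24347/256 → NEW=0, ERR=24347/256
(1,1): OLD=320317/2048 → NEW=255, ERR=-201923/2048
(1,2): OLD=3659393/65536 → NEW=0, ERR=3659393/65536
(1,3): OLD=127748439/1048576 → NEW=0, ERR=127748439/1048576
(2,0): OLD=3546607/32768 → NEW=0, ERR=3546607/32768
(2,1): OLD=149899189/1048576 → NEW=255, ERR=-117487691/1048576
(2,2): OLD=172198537/2097152 → NEW=0, ERR=172198537/2097152
(2,3): OLD=6223853381/33554432 → NEW=255, ERR=-2332526779/33554432
(3,0): OLD=2412809343/16777216 → NEW=255, ERR=-1865380737/16777216
(3,1): OLD=19730733793/268435456 → NEW=0, ERR=19730733793/268435456
(3,2): OLD=763560130079/4294967296 → NEW=255, ERR=-331656530401/4294967296
(3,3): OLD=6296415448921/68719476736 → NEW=0, ERR=6296415448921/68719476736
(4,0): OLD=678760888403/4294967296 → NEW=255, ERR=-416455772077/4294967296
(4,1): OLD=4436536142073/34359738368 → NEW=255, ERR=-4325197141767/34359738368
(4,2): OLD=124871520130649/1099511627776 → NEW=0, ERR=124871520130649/1099511627776
(4,3): OLD=4441911106996031/17592186044416 → NEW=255, ERR=-44096334330049/17592186044416
(5,0): OLD=85814898608099/549755813888 → NEW=255, ERR=-54372833933341/549755813888
(5,1): OLD=2368372245962773/17592186044416 → NEW=255, ERR=-2117635195363307/17592186044416
(5,2): OLD=1684361101548321/8796093022208 → NEW=255, ERR=-558642619114719/8796093022208
Target (5,2): original=217, with diffused error = 1684361101548321/8796093022208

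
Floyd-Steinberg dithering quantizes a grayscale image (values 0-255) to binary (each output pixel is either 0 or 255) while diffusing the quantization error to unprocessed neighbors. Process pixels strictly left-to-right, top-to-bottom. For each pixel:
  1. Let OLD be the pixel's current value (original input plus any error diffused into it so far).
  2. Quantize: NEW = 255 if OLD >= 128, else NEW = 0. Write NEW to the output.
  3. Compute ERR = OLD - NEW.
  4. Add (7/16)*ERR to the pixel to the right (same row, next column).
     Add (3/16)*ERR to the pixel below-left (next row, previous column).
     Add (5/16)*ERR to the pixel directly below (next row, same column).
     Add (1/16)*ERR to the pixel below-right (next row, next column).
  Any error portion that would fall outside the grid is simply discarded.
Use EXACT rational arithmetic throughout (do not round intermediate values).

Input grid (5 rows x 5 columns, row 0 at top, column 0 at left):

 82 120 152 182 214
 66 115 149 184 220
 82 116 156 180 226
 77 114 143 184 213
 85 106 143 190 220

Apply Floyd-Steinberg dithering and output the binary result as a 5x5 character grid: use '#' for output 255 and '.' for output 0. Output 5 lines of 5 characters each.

(0,0): OLD=82 → NEW=0, ERR=82
(0,1): OLD=1247/8 → NEW=255, ERR=-793/8
(0,2): OLD=13905/128 → NEW=0, ERR=13905/128
(0,3): OLD=470071/2048 → NEW=255, ERR=-52169/2048
(0,4): OLD=6647169/32768 → NEW=255, ERR=-1708671/32768
(1,0): OLD=9349/128 → NEW=0, ERR=9349/128
(1,1): OLD=144867/1024 → NEW=255, ERR=-116253/1024
(1,2): OLD=4007775/32768 → NEW=0, ERR=4007775/32768
(1,3): OLD=29695891/131072 → NEW=255, ERR=-3727469/131072
(1,4): OLD=397768921/2097152 → NEW=255, ERR=-137004839/2097152
(2,0): OLD=1368689/16384 → NEW=0, ERR=1368689/16384
(2,1): OLD=75795243/524288 → NEW=255, ERR=-57898197/524288
(2,2): OLD=1119706305/8388608 → NEW=255, ERR=-1019388735/8388608
(2,3): OLD=15212612147/134217728 → NEW=0, ERR=15212612147/134217728
(2,4): OLD=544161112741/2147483648 → NEW=255, ERR=-3447217499/2147483648
(3,0): OLD=691218465/8388608 → NEW=0, ERR=691218465/8388608
(3,1): OLD=6575048525/67108864 → NEW=0, ERR=6575048525/67108864
(3,2): OLD=348405640223/2147483648 → NEW=255, ERR=-199202690017/2147483648
(3,3): OLD=734184604087/4294967296 → NEW=255, ERR=-361032056393/4294967296
(3,4): OLD=12562355563731/68719476736 → NEW=255, ERR=-4961111003949/68719476736
(4,0): OLD=138641939215/1073741824 → NEW=255, ERR=-135162225905/1073741824
(4,1): OLD=2381212725327/34359738368 → NEW=0, ERR=2381212725327/34359738368
(4,2): OLD=74049010753281/549755813888 → NEW=255, ERR=-66138721788159/549755813888
(4,3): OLD=807163552871759/8796093022208 → NEW=0, ERR=807163552871759/8796093022208
(4,4): OLD=32697887614254249/140737488355328 → NEW=255, ERR=-3190171916354391/140737488355328
Row 0: .#.##
Row 1: .#.##
Row 2: .##.#
Row 3: ..###
Row 4: #.#.#

Answer: .#.##
.#.##
.##.#
..###
#.#.#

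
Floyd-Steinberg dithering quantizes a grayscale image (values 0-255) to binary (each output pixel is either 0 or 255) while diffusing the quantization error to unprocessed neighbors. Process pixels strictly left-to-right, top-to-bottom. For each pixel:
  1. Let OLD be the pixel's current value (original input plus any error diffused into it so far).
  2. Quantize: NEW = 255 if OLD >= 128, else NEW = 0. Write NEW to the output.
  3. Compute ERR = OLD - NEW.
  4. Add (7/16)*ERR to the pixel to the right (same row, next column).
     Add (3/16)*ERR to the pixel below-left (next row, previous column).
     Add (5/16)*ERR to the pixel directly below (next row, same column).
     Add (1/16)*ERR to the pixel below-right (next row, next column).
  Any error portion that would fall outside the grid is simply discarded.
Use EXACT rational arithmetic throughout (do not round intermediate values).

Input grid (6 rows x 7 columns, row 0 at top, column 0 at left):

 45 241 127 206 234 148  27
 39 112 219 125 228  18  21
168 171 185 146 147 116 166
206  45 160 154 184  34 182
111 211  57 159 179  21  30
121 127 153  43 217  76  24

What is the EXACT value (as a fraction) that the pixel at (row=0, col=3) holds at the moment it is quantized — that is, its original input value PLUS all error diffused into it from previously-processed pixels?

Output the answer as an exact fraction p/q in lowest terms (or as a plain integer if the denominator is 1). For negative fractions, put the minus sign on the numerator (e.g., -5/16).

(0,0): OLD=45 → NEW=0, ERR=45
(0,1): OLD=4171/16 → NEW=255, ERR=91/16
(0,2): OLD=33149/256 → NEW=255, ERR=-32131/256
(0,3): OLD=618859/4096 → NEW=255, ERR=-425621/4096
Target (0,3): original=206, with diffused error = 618859/4096

Answer: 618859/4096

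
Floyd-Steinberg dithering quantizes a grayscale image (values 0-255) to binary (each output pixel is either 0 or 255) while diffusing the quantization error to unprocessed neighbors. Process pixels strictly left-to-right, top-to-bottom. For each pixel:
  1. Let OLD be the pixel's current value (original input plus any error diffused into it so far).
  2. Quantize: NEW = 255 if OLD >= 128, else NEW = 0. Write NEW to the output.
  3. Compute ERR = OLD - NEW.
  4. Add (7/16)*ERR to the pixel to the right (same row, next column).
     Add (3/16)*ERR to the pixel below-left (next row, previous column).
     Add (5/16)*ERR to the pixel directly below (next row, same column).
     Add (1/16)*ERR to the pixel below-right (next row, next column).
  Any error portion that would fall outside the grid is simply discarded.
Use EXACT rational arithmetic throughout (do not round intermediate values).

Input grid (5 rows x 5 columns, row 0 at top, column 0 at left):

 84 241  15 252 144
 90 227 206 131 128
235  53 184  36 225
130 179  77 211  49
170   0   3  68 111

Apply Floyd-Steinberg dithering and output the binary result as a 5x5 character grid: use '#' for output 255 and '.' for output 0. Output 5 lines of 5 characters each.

(0,0): OLD=84 → NEW=0, ERR=84
(0,1): OLD=1111/4 → NEW=255, ERR=91/4
(0,2): OLD=1597/64 → NEW=0, ERR=1597/64
(0,3): OLD=269227/1024 → NEW=255, ERR=8107/1024
(0,4): OLD=2416045/16384 → NEW=255, ERR=-1761875/16384
(1,0): OLD=7713/64 → NEW=0, ERR=7713/64
(1,1): OLD=151943/512 → NEW=255, ERR=21383/512
(1,2): OLD=3849843/16384 → NEW=255, ERR=-328077/16384
(1,3): OLD=6954023/65536 → NEW=0, ERR=6954023/65536
(1,4): OLD=148177237/1048576 → NEW=255, ERR=-119209643/1048576
(2,0): OLD=2297789/8192 → NEW=255, ERR=208829/8192
(2,1): OLD=21228815/262144 → NEW=0, ERR=21228815/262144
(2,2): OLD=988503853/4194304 → NEW=255, ERR=-81043667/4194304
(2,3): OLD=2559397367/67108864 → NEW=0, ERR=2559397367/67108864
(2,4): OLD=228481525761/1073741824 → NEW=255, ERR=-45322639359/1073741824
(3,0): OLD=642358605/4194304 → NEW=255, ERR=-427188915/4194304
(3,1): OLD=5292129449/33554432 → NEW=255, ERR=-3264250711/33554432
(3,2): OLD=43607885875/1073741824 → NEW=0, ERR=43607885875/1073741824
(3,3): OLD=497280536435/2147483648 → NEW=255, ERR=-50327793805/2147483648
(3,4): OLD=960006945551/34359738368 → NEW=0, ERR=960006945551/34359738368
(4,0): OLD=64387746307/536870912 → NEW=0, ERR=64387746307/536870912
(4,1): OLD=400611629923/17179869184 → NEW=0, ERR=400611629923/17179869184
(4,2): OLD=4238382584941/274877906944 → NEW=0, ERR=4238382584941/274877906944
(4,3): OLD=330729838291683/4398046511104 → NEW=0, ERR=330729838291683/4398046511104
(4,4): OLD=10637372595202485/70368744177664 → NEW=255, ERR=-7306657170101835/70368744177664
Row 0: .#.##
Row 1: .##.#
Row 2: #.#.#
Row 3: ##.#.
Row 4: ....#

Answer: .#.##
.##.#
#.#.#
##.#.
....#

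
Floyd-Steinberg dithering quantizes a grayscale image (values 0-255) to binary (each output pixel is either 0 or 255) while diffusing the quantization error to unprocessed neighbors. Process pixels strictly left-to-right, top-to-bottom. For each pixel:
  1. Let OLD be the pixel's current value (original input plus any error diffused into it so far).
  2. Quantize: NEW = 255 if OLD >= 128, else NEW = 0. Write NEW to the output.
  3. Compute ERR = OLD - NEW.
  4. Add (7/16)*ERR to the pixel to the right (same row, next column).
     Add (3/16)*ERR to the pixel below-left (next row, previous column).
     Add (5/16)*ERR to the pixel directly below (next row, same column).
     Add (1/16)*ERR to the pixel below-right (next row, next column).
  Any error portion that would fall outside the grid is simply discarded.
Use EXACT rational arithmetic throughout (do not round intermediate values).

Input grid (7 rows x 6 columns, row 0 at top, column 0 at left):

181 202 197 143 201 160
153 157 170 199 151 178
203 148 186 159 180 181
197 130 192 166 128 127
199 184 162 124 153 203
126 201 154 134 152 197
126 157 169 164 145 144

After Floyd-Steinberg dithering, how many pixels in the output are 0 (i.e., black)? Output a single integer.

(0,0): OLD=181 → NEW=255, ERR=-74
(0,1): OLD=1357/8 → NEW=255, ERR=-683/8
(0,2): OLD=20435/128 → NEW=255, ERR=-12205/128
(0,3): OLD=207429/2048 → NEW=0, ERR=207429/2048
(0,4): OLD=8038371/32768 → NEW=255, ERR=-317469/32768
(0,5): OLD=81663797/524288 → NEW=255, ERR=-52029643/524288
(1,0): OLD=14575/128 → NEW=0, ERR=14575/128
(1,1): OLD=161417/1024 → NEW=255, ERR=-99703/1024
(1,2): OLD=3645757/32768 → NEW=0, ERR=3645757/32768
(1,3): OLD=35592761/131072 → NEW=255, ERR=2169401/131072
(1,4): OLD=1199038411/8388608 → NEW=255, ERR=-940056629/8388608
(1,5): OLD=13066715677/134217728 → NEW=0, ERR=13066715677/134217728
(2,0): OLD=3609843/16384 → NEW=255, ERR=-568077/16384
(2,1): OLD=68357537/524288 → NEW=255, ERR=-65335903/524288
(2,2): OLD=1369575203/8388608 → NEW=255, ERR=-769519837/8388608
(2,3): OLD=7380666059/67108864 → NEW=0, ERR=7380666059/67108864
(2,4): OLD=456093464801/2147483648 → NEW=255, ERR=-91514865439/2147483648
(2,5): OLD=6383191343671/34359738368 → NEW=255, ERR=-2378541940169/34359738368
(3,0): OLD=1365655747/8388608 → NEW=255, ERR=-773439293/8388608
(3,1): OLD=2103971207/67108864 → NEW=0, ERR=2103971207/67108864
(3,2): OLD=101942218885/536870912 → NEW=255, ERR=-34959863675/536870912
(3,3): OLD=5434205281039/34359738368 → NEW=255, ERR=-3327528002801/34359738368
(3,4): OLD=18199067062319/274877906944 → NEW=0, ERR=18199067062319/274877906944
(3,5): OLD=579089795963489/4398046511104 → NEW=255, ERR=-542412064368031/4398046511104
(4,0): OLD=189048964877/1073741824 → NEW=255, ERR=-84755200243/1073741824
(4,1): OLD=2427367813161/17179869184 → NEW=255, ERR=-1953498828759/17179869184
(4,2): OLD=41618951120811/549755813888 → NEW=0, ERR=41618951120811/549755813888
(4,3): OLD=1189241454346103/8796093022208 → NEW=255, ERR=-1053762266316937/8796093022208
(4,4): OLD=12962031029192423/140737488355328 → NEW=0, ERR=12962031029192423/140737488355328
(4,5): OLD=470381571419474673/2251799813685248 → NEW=255, ERR=-103827381070263567/2251799813685248
(5,0): OLD=21993703769227/274877906944 → NEW=0, ERR=21993703769227/274877906944
(5,1): OLD=1844828928469563/8796093022208 → NEW=255, ERR=-398174792193477/8796093022208
(5,2): OLD=9027193775877817/70368744177664 → NEW=255, ERR=-8916835989426503/70368744177664
(5,3): OLD=142145034451002115/2251799813685248 → NEW=0, ERR=142145034451002115/2251799813685248
(5,4): OLD=865888698373375651/4503599627370496 → NEW=255, ERR=-282529206606100829/4503599627370496
(5,5): OLD=11594152761460619455/72057594037927936 → NEW=255, ERR=-6780533718211004225/72057594037927936
(6,0): OLD=20057391759267217/140737488355328 → NEW=255, ERR=-15830667771341423/140737488355328
(6,1): OLD=168623673367001021/2251799813685248 → NEW=0, ERR=168623673367001021/2251799813685248
(6,2): OLD=1541760252004288373/9007199254740992 → NEW=255, ERR=-755075557954664587/9007199254740992
(6,3): OLD=18355732381494555841/144115188075855872 → NEW=0, ERR=18355732381494555841/144115188075855872
(6,4): OLD=386046769845069491297/2305843009213693952 → NEW=255, ERR=-201943197504422466463/2305843009213693952
(6,5): OLD=2669519562001309299719/36893488147419103232 → NEW=0, ERR=2669519562001309299719/36893488147419103232
Output grid:
  Row 0: ###.##  (1 black, running=1)
  Row 1: .#.##.  (3 black, running=4)
  Row 2: ###.##  (1 black, running=5)
  Row 3: #.##.#  (2 black, running=7)
  Row 4: ##.#.#  (2 black, running=9)
  Row 5: .##.##  (2 black, running=11)
  Row 6: #.#.#.  (3 black, running=14)

Answer: 14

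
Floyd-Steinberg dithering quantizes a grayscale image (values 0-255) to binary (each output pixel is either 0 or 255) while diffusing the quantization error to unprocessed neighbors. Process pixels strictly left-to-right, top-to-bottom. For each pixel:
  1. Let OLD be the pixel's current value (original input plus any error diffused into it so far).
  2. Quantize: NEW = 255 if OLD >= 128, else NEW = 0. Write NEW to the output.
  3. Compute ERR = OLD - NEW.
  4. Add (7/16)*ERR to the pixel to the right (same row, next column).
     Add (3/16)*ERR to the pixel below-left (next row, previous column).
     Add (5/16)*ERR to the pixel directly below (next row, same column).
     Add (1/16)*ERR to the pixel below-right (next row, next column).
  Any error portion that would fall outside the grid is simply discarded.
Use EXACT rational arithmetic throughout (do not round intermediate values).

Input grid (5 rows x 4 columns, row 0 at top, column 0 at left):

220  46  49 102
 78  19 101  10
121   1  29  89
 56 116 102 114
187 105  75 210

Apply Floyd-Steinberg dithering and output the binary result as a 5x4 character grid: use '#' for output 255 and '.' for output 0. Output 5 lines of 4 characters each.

(0,0): OLD=220 → NEW=255, ERR=-35
(0,1): OLD=491/16 → NEW=0, ERR=491/16
(0,2): OLD=15981/256 → NEW=0, ERR=15981/256
(0,3): OLD=529659/4096 → NEW=255, ERR=-514821/4096
(1,0): OLD=18641/256 → NEW=0, ERR=18641/256
(1,1): OLD=143287/2048 → NEW=0, ERR=143287/2048
(1,2): OLD=8484867/65536 → NEW=255, ERR=-8226813/65536
(1,3): OLD=-84196475/1048576 → NEW=0, ERR=-84196475/1048576
(2,0): OLD=5140429/32768 → NEW=255, ERR=-3215411/32768
(2,1): OLD=-40949601/1048576 → NEW=0, ERR=-40949601/1048576
(2,2): OLD=-79684933/2097152 → NEW=0, ERR=-79684933/2097152
(2,3): OLD=1323327151/33554432 → NEW=0, ERR=1323327151/33554432
(3,0): OLD=302209533/16777216 → NEW=0, ERR=302209533/16777216
(3,1): OLD=26419282723/268435456 → NEW=0, ERR=26419282723/268435456
(3,2): OLD=593300039901/4294967296 → NEW=255, ERR=-501916620579/4294967296
(3,3): OLD=5004338637707/68719476736 → NEW=0, ERR=5004338637707/68719476736
(4,0): OLD=906593495161/4294967296 → NEW=255, ERR=-188623165319/4294967296
(4,1): OLD=3290170648299/34359738368 → NEW=0, ERR=3290170648299/34359738368
(4,2): OLD=110148783803275/1099511627776 → NEW=0, ERR=110148783803275/1099511627776
(4,3): OLD=4737256992098621/17592186044416 → NEW=255, ERR=251249550772541/17592186044416
Row 0: #..#
Row 1: ..#.
Row 2: #...
Row 3: ..#.
Row 4: #..#

Answer: #..#
..#.
#...
..#.
#..#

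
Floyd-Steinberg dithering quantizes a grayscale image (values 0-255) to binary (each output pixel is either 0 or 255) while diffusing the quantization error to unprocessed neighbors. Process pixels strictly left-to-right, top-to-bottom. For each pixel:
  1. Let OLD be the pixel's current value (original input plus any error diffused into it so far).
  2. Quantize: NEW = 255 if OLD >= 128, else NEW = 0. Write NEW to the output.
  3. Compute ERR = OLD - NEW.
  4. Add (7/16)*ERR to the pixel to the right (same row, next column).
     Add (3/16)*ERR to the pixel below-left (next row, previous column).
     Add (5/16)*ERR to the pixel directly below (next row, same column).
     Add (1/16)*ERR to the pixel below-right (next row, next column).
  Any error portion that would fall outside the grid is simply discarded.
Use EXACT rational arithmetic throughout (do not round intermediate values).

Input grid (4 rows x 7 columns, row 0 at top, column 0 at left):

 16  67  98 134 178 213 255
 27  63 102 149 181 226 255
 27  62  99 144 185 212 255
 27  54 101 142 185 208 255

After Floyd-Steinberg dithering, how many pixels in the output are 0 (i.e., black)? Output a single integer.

(0,0): OLD=16 → NEW=0, ERR=16
(0,1): OLD=74 → NEW=0, ERR=74
(0,2): OLD=1043/8 → NEW=255, ERR=-997/8
(0,3): OLD=10173/128 → NEW=0, ERR=10173/128
(0,4): OLD=435755/2048 → NEW=255, ERR=-86485/2048
(0,5): OLD=6374189/32768 → NEW=255, ERR=-1981651/32768
(0,6): OLD=119821883/524288 → NEW=255, ERR=-13871557/524288
(1,0): OLD=367/8 → NEW=0, ERR=367/8
(1,1): OLD=5365/64 → NEW=0, ERR=5365/64
(1,2): OLD=244237/2048 → NEW=0, ERR=244237/2048
(1,3): OLD=1722811/8192 → NEW=255, ERR=-366149/8192
(1,4): OLD=74384491/524288 → NEW=255, ERR=-59308949/524288
(1,5): OLD=629187927/4194304 → NEW=255, ERR=-440359593/4194304
(1,6): OLD=13221729561/67108864 → NEW=255, ERR=-3891030759/67108864
(2,0): OLD=58423/1024 → NEW=0, ERR=58423/1024
(2,1): OLD=4534601/32768 → NEW=255, ERR=-3821239/32768
(2,2): OLD=43047891/524288 → NEW=0, ERR=43047891/524288
(2,3): OLD=638362467/4194304 → NEW=255, ERR=-431185053/4194304
(2,4): OLD=2757969721/33554432 → NEW=0, ERR=2757969721/33554432
(2,5): OLD=211751437593/1073741824 → NEW=255, ERR=-62052727527/1073741824
(2,6): OLD=3522483032703/17179869184 → NEW=255, ERR=-858383609217/17179869184
(3,0): OLD=12039739/524288 → NEW=0, ERR=12039739/524288
(3,1): OLD=195310067/4194304 → NEW=0, ERR=195310067/4194304
(3,2): OLD=4042203811/33554432 → NEW=0, ERR=4042203811/33554432
(3,3): OLD=12289083531/67108864 → NEW=255, ERR=-4823676789/67108864
(3,4): OLD=2782757597883/17179869184 → NEW=255, ERR=-1598109044037/17179869184
(3,5): OLD=19930276401717/137438953472 → NEW=255, ERR=-15116656733643/137438953472
(3,6): OLD=412656239538123/2199023255552 → NEW=255, ERR=-148094690627637/2199023255552
Output grid:
  Row 0: ..#.###  (3 black, running=3)
  Row 1: ...####  (3 black, running=6)
  Row 2: .#.#.##  (3 black, running=9)
  Row 3: ...####  (3 black, running=12)

Answer: 12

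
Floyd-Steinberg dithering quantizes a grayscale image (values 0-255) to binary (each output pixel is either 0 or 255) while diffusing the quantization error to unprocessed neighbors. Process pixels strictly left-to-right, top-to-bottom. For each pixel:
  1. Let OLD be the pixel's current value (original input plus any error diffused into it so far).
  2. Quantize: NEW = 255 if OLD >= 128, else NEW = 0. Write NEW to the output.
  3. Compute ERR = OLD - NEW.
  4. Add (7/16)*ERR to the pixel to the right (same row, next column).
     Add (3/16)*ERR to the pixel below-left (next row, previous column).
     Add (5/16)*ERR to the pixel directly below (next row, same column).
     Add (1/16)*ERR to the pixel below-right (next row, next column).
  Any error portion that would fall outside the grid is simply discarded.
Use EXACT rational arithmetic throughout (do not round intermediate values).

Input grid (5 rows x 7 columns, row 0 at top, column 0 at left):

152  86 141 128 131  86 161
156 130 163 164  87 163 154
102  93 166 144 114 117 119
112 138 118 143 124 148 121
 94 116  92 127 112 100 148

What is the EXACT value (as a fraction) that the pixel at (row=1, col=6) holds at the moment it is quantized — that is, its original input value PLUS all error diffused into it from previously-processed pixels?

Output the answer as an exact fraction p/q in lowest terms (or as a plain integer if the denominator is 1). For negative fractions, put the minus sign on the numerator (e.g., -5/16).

Answer: 207193901391/2147483648

Derivation:
(0,0): OLD=152 → NEW=255, ERR=-103
(0,1): OLD=655/16 → NEW=0, ERR=655/16
(0,2): OLD=40681/256 → NEW=255, ERR=-24599/256
(0,3): OLD=352095/4096 → NEW=0, ERR=352095/4096
(0,4): OLD=11049881/65536 → NEW=255, ERR=-5661799/65536
(0,5): OLD=50544943/1048576 → NEW=0, ERR=50544943/1048576
(0,6): OLD=3054946377/16777216 → NEW=255, ERR=-1223243703/16777216
(1,0): OLD=33661/256 → NEW=255, ERR=-31619/256
(1,1): OLD=131691/2048 → NEW=0, ERR=131691/2048
(1,2): OLD=11782087/65536 → NEW=255, ERR=-4929593/65536
(1,3): OLD=35586043/262144 → NEW=255, ERR=-31260677/262144
(1,4): OLD=373146065/16777216 → NEW=0, ERR=373146065/16777216
(1,5): OLD=22645722785/134217728 → NEW=255, ERR=-11579797855/134217728
(1,6): OLD=207193901391/2147483648 → NEW=0, ERR=207193901391/2147483648
Target (1,6): original=154, with diffused error = 207193901391/2147483648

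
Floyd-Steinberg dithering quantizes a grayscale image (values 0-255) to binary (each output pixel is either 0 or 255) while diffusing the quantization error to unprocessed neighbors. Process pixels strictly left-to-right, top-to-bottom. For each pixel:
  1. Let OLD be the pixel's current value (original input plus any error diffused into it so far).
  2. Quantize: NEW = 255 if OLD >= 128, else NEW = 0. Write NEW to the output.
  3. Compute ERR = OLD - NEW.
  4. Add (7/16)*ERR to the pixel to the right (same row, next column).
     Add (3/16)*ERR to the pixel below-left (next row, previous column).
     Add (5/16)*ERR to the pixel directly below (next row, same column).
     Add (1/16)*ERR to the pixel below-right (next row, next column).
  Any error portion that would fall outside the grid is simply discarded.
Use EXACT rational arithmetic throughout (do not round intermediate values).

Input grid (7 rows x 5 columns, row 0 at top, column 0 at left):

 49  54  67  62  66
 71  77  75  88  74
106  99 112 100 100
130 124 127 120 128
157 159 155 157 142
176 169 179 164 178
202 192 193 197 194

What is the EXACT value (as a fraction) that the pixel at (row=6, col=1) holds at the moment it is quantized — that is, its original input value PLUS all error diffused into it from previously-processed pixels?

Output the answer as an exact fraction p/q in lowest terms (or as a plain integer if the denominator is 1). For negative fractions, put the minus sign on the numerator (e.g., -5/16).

(0,0): OLD=49 → NEW=0, ERR=49
(0,1): OLD=1207/16 → NEW=0, ERR=1207/16
(0,2): OLD=25601/256 → NEW=0, ERR=25601/256
(0,3): OLD=433159/4096 → NEW=0, ERR=433159/4096
(0,4): OLD=7357489/65536 → NEW=0, ERR=7357489/65536
(1,0): OLD=25717/256 → NEW=0, ERR=25717/256
(1,1): OLD=340659/2048 → NEW=255, ERR=-181581/2048
(1,2): OLD=6029615/65536 → NEW=0, ERR=6029615/65536
(1,3): OLD=49440259/262144 → NEW=255, ERR=-17406461/262144
(1,4): OLD=363405225/4194304 → NEW=0, ERR=363405225/4194304
(2,0): OLD=3957345/32768 → NEW=0, ERR=3957345/32768
(2,1): OLD=154831291/1048576 → NEW=255, ERR=-112555589/1048576
(2,2): OLD=1271681265/16777216 → NEW=0, ERR=1271681265/16777216
(2,3): OLD=36079691075/268435456 → NEW=255, ERR=-32371350205/268435456
(2,4): OLD=301362734101/4294967296 → NEW=0, ERR=301362734101/4294967296
(3,0): OLD=2476546513/16777216 → NEW=255, ERR=-1801643567/16777216
(3,1): OLD=8755624445/134217728 → NEW=0, ERR=8755624445/134217728
(3,2): OLD=643845808623/4294967296 → NEW=255, ERR=-451370851857/4294967296
(3,3): OLD=465833979383/8589934592 → NEW=0, ERR=465833979383/8589934592
(3,4): OLD=22830768034547/137438953472 → NEW=255, ERR=-12216165100813/137438953472
(4,0): OLD=291356063391/2147483648 → NEW=255, ERR=-256252266849/2147483648
(4,1): OLD=6924431667615/68719476736 → NEW=0, ERR=6924431667615/68719476736
(4,2): OLD=198448551051057/1099511627776 → NEW=255, ERR=-81926914031823/1099511627776
(4,3): OLD=2077879657060767/17592186044416 → NEW=0, ERR=2077879657060767/17592186044416
(4,4): OLD=47650286617594585/281474976710656 → NEW=255, ERR=-24125832443622695/281474976710656
(5,0): OLD=173286978795581/1099511627776 → NEW=255, ERR=-107088486287299/1099511627776
(5,1): OLD=1200216334091127/8796093022208 → NEW=255, ERR=-1042787386571913/8796093022208
(5,2): OLD=37237137774746543/281474976710656 → NEW=255, ERR=-34538981286470737/281474976710656
(5,3): OLD=142424263781328193/1125899906842624 → NEW=0, ERR=142424263781328193/1125899906842624
(5,4): OLD=3854000430336525691/18014398509481984 → NEW=255, ERR=-739671189581380229/18014398509481984
(6,0): OLD=21017071036568557/140737488355328 → NEW=255, ERR=-14870988494040083/140737488355328
(6,1): OLD=358619711338107235/4503599627370496 → NEW=0, ERR=358619711338107235/4503599627370496
Target (6,1): original=192, with diffused error = 358619711338107235/4503599627370496

Answer: 358619711338107235/4503599627370496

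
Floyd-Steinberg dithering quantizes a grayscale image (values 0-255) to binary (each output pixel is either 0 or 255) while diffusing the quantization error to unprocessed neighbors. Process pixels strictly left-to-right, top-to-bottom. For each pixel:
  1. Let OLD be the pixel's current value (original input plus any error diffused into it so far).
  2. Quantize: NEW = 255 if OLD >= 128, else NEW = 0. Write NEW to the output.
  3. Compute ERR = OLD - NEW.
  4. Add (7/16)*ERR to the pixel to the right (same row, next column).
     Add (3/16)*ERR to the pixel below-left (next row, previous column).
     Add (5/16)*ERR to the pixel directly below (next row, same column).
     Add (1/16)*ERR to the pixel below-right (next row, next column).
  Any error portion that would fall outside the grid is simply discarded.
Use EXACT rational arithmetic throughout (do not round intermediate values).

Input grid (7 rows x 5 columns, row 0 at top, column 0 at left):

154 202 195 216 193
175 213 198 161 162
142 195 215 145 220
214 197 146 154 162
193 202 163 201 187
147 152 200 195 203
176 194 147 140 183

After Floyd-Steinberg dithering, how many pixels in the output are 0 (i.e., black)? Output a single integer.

Answer: 10

Derivation:
(0,0): OLD=154 → NEW=255, ERR=-101
(0,1): OLD=2525/16 → NEW=255, ERR=-1555/16
(0,2): OLD=39035/256 → NEW=255, ERR=-26245/256
(0,3): OLD=701021/4096 → NEW=255, ERR=-343459/4096
(0,4): OLD=10244235/65536 → NEW=255, ERR=-6467445/65536
(1,0): OLD=32055/256 → NEW=0, ERR=32055/256
(1,1): OLD=433921/2048 → NEW=255, ERR=-88319/2048
(1,2): OLD=8211605/65536 → NEW=0, ERR=8211605/65536
(1,3): OLD=43176049/262144 → NEW=255, ERR=-23670671/262144
(1,4): OLD=362452275/4194304 → NEW=0, ERR=362452275/4194304
(2,0): OLD=5670299/32768 → NEW=255, ERR=-2685541/32768
(2,1): OLD=185584601/1048576 → NEW=255, ERR=-81802279/1048576
(2,2): OLD=3362146507/16777216 → NEW=255, ERR=-916043573/16777216
(2,3): OLD=31387819569/268435456 → NEW=0, ERR=31387819569/268435456
(2,4): OLD=1256353502999/4294967296 → NEW=255, ERR=161136842519/4294967296
(3,0): OLD=2915230827/16777216 → NEW=255, ERR=-1362959253/16777216
(3,1): OLD=16336880015/134217728 → NEW=0, ERR=16336880015/134217728
(3,2): OLD=855720134869/4294967296 → NEW=255, ERR=-239496525611/4294967296
(3,3): OLD=1458281584557/8589934592 → NEW=255, ERR=-732151736403/8589934592
(3,4): OLD=19755826959041/137438953472 → NEW=255, ERR=-15291106176319/137438953472
(4,0): OLD=408956613989/2147483648 → NEW=255, ERR=-138651716251/2147483648
(4,1): OLD=13486703929957/68719476736 → NEW=255, ERR=-4036762637723/68719476736
(4,2): OLD=122596175708555/1099511627776 → NEW=0, ERR=122596175708555/1099511627776
(4,3): OLD=3497327854801509/17592186044416 → NEW=255, ERR=-988679586524571/17592186044416
(4,4): OLD=34429308830223171/281474976710656 → NEW=0, ERR=34429308830223171/281474976710656
(5,0): OLD=127333646769743/1099511627776 → NEW=0, ERR=127333646769743/1099511627776
(5,1): OLD=1769602821763373/8796093022208 → NEW=255, ERR=-473400898899667/8796093022208
(5,2): OLD=55475626819389461/281474976710656 → NEW=255, ERR=-16300492241827819/281474976710656
(5,3): OLD=204919165548636475/1125899906842624 → NEW=255, ERR=-82185310696232645/1125899906842624
(5,4): OLD=3706936405618105113/18014398509481984 → NEW=255, ERR=-886735214299800807/18014398509481984
(6,0): OLD=28442941124628447/140737488355328 → NEW=255, ERR=-7445118405980193/140737488355328
(6,1): OLD=677418463049777553/4503599627370496 → NEW=255, ERR=-470999441929698927/4503599627370496
(6,2): OLD=4762825862129867339/72057594037927936 → NEW=0, ERR=4762825862129867339/72057594037927936
(6,3): OLD=153635743671567670265/1152921504606846976 → NEW=255, ERR=-140359240003178308615/1152921504606846976
(6,4): OLD=2025326458737721298703/18446744073709551616 → NEW=0, ERR=2025326458737721298703/18446744073709551616
Output grid:
  Row 0: #####  (0 black, running=0)
  Row 1: .#.#.  (3 black, running=3)
  Row 2: ###.#  (1 black, running=4)
  Row 3: #.###  (1 black, running=5)
  Row 4: ##.#.  (2 black, running=7)
  Row 5: .####  (1 black, running=8)
  Row 6: ##.#.  (2 black, running=10)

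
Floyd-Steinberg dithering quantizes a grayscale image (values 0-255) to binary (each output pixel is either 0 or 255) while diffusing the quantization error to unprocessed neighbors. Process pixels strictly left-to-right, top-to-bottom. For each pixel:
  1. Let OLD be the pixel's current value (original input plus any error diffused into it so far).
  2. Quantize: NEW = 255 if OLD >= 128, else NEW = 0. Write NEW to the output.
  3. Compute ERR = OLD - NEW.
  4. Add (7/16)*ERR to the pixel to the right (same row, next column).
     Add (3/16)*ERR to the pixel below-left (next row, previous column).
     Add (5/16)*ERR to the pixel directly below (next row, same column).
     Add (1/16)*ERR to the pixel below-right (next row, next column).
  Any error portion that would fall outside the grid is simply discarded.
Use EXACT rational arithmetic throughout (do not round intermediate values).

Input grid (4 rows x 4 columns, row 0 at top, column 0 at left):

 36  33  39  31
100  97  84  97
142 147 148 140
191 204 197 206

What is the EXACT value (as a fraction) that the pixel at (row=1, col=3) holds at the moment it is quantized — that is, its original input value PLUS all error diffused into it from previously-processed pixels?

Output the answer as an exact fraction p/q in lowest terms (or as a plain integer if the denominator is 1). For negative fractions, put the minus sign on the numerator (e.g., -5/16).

Answer: 40657517/262144

Derivation:
(0,0): OLD=36 → NEW=0, ERR=36
(0,1): OLD=195/4 → NEW=0, ERR=195/4
(0,2): OLD=3861/64 → NEW=0, ERR=3861/64
(0,3): OLD=58771/1024 → NEW=0, ERR=58771/1024
(1,0): OLD=7705/64 → NEW=0, ERR=7705/64
(1,1): OLD=91375/512 → NEW=255, ERR=-39185/512
(1,2): OLD=1362779/16384 → NEW=0, ERR=1362779/16384
(1,3): OLD=40657517/262144 → NEW=255, ERR=-26189203/262144
Target (1,3): original=97, with diffused error = 40657517/262144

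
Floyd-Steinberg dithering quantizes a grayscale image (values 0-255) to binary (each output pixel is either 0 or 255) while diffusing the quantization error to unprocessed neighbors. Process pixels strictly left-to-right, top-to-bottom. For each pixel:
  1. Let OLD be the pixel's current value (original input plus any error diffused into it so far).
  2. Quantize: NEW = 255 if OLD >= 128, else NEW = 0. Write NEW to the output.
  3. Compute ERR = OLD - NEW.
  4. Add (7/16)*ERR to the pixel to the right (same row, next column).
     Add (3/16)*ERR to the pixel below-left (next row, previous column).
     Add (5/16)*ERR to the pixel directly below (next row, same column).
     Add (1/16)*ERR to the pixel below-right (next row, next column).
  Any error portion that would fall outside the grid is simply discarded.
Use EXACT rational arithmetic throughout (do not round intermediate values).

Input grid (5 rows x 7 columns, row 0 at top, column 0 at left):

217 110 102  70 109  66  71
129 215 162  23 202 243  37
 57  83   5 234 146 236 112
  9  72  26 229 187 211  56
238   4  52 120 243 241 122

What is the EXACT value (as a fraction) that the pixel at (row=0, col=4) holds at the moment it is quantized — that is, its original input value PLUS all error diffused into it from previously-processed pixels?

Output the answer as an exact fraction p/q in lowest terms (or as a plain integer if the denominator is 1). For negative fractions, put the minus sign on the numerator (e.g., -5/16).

(0,0): OLD=217 → NEW=255, ERR=-38
(0,1): OLD=747/8 → NEW=0, ERR=747/8
(0,2): OLD=18285/128 → NEW=255, ERR=-14355/128
(0,3): OLD=42875/2048 → NEW=0, ERR=42875/2048
(0,4): OLD=3871837/32768 → NEW=0, ERR=3871837/32768
Target (0,4): original=109, with diffused error = 3871837/32768

Answer: 3871837/32768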